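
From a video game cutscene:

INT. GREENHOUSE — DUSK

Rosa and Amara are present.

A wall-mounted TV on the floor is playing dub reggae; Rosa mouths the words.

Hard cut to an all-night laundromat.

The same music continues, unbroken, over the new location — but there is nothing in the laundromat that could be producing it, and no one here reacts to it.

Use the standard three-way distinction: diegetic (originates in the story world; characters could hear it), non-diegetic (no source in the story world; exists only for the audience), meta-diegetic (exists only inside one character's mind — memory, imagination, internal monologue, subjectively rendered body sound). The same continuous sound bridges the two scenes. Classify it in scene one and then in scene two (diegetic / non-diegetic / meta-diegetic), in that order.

diegetic, non-diegetic

Scene one: a wall-mounted TV is an on-screen source and Rosa reacts to it → diegetic.
Scene two: there is no source in the laundromat and no one hears it — it's now underscore → non-diegetic.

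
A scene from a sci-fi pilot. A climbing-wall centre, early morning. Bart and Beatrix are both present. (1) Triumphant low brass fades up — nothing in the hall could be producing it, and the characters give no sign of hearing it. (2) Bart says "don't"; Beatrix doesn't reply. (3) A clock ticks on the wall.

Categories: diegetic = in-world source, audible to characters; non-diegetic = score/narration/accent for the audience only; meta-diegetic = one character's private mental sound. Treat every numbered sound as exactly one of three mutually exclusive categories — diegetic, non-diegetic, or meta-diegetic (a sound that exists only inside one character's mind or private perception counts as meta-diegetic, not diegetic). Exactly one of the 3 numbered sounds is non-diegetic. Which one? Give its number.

1

(1) is non-diegetic: it has no source in the story world and no character can hear it — it's underscore.
(2) is diegetic: on-screen dialogue — Bart speaks and Beatrix is there to hear.
Sound (3): an in-world source (a clock); characters could hear it, so diegetic.
Only (1) is non-diegetic.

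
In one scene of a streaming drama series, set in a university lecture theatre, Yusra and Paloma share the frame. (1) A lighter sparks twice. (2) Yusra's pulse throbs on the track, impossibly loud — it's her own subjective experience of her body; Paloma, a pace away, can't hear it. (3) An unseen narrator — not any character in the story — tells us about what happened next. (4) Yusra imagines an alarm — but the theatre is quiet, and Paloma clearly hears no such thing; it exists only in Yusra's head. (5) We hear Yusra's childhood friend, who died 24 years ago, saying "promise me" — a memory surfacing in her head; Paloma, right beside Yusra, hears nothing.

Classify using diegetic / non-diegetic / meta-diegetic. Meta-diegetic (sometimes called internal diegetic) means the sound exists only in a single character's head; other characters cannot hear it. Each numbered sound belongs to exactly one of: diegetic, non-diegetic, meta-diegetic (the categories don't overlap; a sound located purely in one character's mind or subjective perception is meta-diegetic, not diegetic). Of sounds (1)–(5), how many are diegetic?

1

(1) is diegetic: the sound comes from a lighter physically present in the location.
(2) point-of-audition from inside Yusra's body; not a sound in the room → meta-diegetic.
Sound (3): external voice-over — not a character, not heard by anyone in the scene, so non-diegetic.
(4) is meta-diegetic: subjective to Yusra: the theatre is silent and Paloma hears nothing.
Sound (5): it's Yusra's recollection rendered as sound; the other character can't hear it, so meta-diegetic.
So 1 of the 5 is diegetic: (1).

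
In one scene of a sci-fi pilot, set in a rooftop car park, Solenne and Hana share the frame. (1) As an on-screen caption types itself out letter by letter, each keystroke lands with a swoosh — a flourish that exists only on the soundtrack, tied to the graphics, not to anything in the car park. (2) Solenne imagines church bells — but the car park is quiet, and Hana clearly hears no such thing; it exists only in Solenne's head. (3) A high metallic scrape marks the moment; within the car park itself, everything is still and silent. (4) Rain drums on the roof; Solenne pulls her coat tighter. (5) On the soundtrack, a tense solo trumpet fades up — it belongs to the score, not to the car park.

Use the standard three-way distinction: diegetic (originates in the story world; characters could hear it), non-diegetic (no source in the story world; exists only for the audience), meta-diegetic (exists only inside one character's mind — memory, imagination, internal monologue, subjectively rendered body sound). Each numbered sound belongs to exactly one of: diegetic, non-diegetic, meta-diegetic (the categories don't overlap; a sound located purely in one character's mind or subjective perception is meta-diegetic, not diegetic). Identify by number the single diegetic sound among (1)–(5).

Sound (1): it accompanies on-screen graphics, not anything inside the story world, so non-diegetic.
(2) is meta-diegetic: the sound is imagined by Solenne; nothing in the story world is producing it and Hana can't hear it.
(3) nothing in the scene produces it; it's an accent added for the audience → non-diegetic.
Sound (4): rain is part of the location's real environment, so diegetic.
Sound (5): nothing in the car park produces it and the characters don't hear it — pure soundtrack, so non-diegetic.
Only (4) is diegetic.

4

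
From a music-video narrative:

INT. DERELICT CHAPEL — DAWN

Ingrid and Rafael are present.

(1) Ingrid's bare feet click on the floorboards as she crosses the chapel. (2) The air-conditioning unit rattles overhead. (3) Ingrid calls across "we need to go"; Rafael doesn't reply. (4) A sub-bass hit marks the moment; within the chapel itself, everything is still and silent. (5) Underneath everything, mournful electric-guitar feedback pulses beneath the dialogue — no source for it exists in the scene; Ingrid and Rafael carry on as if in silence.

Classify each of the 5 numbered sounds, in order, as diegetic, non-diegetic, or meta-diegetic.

(1) is diegetic: Ingrid's footsteps are produced in the story world.
(2) is diegetic: it's the actual ambient sound of the location.
(3) spoken by a character present in the story world → diegetic.
Sound (4): an editorial stinger — it belongs to the cut, not the story world, so non-diegetic.
(5) is non-diegetic: nothing in the chapel produces it and the characters don't hear it — pure soundtrack.

diegetic, diegetic, diegetic, non-diegetic, non-diegetic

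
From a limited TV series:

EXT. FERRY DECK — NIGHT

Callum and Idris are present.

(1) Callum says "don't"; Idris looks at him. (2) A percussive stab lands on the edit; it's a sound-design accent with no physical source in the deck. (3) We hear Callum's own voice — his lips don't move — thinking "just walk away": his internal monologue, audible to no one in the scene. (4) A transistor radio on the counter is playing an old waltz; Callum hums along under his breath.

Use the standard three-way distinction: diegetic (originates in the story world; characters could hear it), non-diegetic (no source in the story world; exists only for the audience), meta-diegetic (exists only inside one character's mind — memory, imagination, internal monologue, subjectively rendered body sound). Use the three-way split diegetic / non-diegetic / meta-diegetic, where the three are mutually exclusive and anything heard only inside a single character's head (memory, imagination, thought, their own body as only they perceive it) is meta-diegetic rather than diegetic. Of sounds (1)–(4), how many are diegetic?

(1) spoken by a character present in the story world → diegetic.
(2) it's a sound-design accent with no in-world source; no one in the scene can hear it → non-diegetic.
(3) is meta-diegetic: Callum's thought-voice: a private mental sound no other character can hear.
(4) the music comes from an on-screen device that Callum responds to → diegetic.
So 2 of the 4 are diegetic: (1), (4).

2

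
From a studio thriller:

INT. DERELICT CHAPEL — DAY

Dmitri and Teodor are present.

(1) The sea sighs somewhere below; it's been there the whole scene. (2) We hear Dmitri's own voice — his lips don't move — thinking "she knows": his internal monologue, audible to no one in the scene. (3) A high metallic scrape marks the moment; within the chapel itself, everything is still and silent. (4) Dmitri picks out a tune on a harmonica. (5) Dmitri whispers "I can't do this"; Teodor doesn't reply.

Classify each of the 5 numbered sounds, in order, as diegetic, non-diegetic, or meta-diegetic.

diegetic, meta-diegetic, non-diegetic, diegetic, diegetic

(1) the sea is part of the location's real environment → diegetic.
(2) it's Dmitri's unspoken thought, heard only by the audience via his subjectivity → meta-diegetic.
(3) an editorial stinger — it belongs to the cut, not the story world → non-diegetic.
(4) Dmitri is producing the music live, in the story world → diegetic.
Sound (5): Dmitri is a character speaking aloud in the scene, so diegetic.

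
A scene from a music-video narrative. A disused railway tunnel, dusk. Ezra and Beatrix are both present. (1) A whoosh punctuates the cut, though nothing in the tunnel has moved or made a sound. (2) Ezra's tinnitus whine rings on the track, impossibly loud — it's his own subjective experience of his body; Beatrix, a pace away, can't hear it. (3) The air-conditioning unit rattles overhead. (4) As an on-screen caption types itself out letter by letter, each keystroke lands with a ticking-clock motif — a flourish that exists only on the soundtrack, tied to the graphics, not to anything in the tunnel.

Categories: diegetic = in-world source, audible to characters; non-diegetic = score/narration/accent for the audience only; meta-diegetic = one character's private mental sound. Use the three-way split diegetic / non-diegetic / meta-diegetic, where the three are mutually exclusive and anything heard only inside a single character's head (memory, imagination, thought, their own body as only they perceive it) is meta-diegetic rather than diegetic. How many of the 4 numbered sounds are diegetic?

1

Sound (1): it's a sound-design accent with no in-world source; no one in the scene can hear it, so non-diegetic.
Sound (2): point-of-audition from inside Ezra's body; not a sound in the room, so meta-diegetic.
Sound (3): the air-conditioning unit is part of the location's real environment, so diegetic.
Sound (4): it accompanies on-screen graphics, not anything inside the story world, so non-diegetic.
So 1 of the 4 is diegetic: (3).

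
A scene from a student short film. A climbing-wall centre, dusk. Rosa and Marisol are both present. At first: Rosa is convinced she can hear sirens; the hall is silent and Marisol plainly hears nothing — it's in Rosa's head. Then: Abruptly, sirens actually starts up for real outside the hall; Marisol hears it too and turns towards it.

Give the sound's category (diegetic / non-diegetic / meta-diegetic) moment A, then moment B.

Moment A: only Rosa 'hears' it — imagined, in her mind → meta-diegetic.
Moment B: now there's a real external source and Marisol hears it too — in the story world → diegetic.

meta-diegetic, diegetic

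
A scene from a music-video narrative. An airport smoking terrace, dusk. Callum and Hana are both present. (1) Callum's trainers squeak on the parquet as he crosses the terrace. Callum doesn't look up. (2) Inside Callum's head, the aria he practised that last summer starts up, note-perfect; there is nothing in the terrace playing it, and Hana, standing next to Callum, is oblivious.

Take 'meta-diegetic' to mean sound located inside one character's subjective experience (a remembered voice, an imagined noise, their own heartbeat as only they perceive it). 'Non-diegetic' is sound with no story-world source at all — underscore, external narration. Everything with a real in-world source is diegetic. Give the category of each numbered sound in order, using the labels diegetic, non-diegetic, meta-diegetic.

(1) a character's body making contact with the set — an in-world sound → diegetic.
(2) it lives in Callum's subjectivity, not in the terrace → meta-diegetic.

diegetic, meta-diegetic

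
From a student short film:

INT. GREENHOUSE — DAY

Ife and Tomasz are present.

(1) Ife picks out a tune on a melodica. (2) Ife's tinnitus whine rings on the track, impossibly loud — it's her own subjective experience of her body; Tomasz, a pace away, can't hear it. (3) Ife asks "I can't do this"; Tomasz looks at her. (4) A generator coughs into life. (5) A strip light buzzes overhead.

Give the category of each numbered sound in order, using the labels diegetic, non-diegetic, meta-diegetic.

diegetic, meta-diegetic, diegetic, diegetic, diegetic

(1) is diegetic: Ife is producing the music live, in the story world.
Sound (2): point-of-audition from inside Ife's body; not a sound in the room, so meta-diegetic.
(3) is diegetic: Ife is a character speaking aloud in the scene.
(4) a generator is a real object/event in the scene's world → diegetic.
(5) ambient/room sound belonging to the story's physical space → diegetic.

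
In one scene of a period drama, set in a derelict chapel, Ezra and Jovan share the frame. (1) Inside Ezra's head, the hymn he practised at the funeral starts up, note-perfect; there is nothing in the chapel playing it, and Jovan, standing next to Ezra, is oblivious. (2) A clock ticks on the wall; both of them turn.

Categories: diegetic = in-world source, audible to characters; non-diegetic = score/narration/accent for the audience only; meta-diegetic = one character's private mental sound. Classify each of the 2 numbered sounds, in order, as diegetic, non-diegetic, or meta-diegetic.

meta-diegetic, diegetic

Sound (1): the music is a memory playing inside Ezra's mind alone; no real-world source, Jovan can't hear it, so meta-diegetic.
Sound (2): an in-world source (a clock); characters could hear it, so diegetic.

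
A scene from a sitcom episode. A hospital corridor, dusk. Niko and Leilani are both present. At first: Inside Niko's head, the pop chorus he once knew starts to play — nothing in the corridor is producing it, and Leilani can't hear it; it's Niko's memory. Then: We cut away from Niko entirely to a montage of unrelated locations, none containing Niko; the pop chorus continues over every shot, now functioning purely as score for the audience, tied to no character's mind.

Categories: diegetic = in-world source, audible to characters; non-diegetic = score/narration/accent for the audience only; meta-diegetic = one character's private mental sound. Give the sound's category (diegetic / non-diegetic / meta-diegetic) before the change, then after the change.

Before the change: the music lives inside Niko's mind alone; Leilani can't hear it → meta-diegetic.
After the change: once it plays over shots Niko isn't in, detached from any character's subjectivity, it's conventional underscore → non-diegetic.

meta-diegetic, non-diegetic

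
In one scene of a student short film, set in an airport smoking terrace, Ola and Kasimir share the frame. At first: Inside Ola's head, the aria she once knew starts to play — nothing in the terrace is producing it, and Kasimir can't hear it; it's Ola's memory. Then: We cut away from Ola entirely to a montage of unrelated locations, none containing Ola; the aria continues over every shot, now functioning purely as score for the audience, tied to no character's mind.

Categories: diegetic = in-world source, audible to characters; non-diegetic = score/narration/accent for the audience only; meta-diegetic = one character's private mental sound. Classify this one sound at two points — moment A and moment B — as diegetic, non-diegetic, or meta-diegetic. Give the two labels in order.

meta-diegetic, non-diegetic

Moment A: the music lives inside Ola's mind alone; Kasimir can't hear it → meta-diegetic.
Moment B: once it plays over shots Ola isn't in, detached from any character's subjectivity, it's conventional underscore → non-diegetic.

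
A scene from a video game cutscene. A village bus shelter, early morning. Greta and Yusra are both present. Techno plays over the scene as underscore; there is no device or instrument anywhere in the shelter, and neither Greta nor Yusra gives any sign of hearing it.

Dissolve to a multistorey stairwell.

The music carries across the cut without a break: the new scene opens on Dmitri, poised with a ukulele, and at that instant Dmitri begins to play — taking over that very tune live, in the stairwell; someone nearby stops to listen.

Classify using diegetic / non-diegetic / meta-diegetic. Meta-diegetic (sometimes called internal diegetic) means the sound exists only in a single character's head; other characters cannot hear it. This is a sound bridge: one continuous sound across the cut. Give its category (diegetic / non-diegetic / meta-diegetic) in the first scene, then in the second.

non-diegetic, diegetic

Scene one: there's no in-world source anywhere and no character hears it — underscore for the audience only → non-diegetic.
Scene two: from the moment Dmitri starts playing, the tune is being performed on a ukulele inside the story world and another character hears it → diegetic.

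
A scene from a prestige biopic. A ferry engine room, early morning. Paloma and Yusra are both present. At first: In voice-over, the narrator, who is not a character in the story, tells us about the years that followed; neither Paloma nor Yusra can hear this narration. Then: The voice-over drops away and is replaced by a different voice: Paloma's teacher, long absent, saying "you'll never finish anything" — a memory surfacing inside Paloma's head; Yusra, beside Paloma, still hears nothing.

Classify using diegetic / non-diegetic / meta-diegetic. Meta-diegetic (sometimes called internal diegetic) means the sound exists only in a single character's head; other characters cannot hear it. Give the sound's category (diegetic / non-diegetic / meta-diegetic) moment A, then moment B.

non-diegetic, meta-diegetic

Moment A: the external narrator addresses only the audience — outside the story world → non-diegetic.
Moment B: the replacement voice is a memory inside Paloma's mind specifically → meta-diegetic.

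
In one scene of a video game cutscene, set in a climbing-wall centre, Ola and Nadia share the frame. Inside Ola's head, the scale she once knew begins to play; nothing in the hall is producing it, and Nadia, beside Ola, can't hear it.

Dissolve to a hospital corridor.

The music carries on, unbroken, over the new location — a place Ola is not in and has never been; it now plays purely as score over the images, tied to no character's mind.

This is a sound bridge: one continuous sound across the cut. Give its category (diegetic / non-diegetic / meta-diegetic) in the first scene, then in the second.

meta-diegetic, non-diegetic

Scene one: the music exists only inside Ola's mind; Nadia can't hear it → meta-diegetic.
Scene two: it's detached from Ola entirely and plays over unrelated images with no in-world source — conventional underscore → non-diegetic.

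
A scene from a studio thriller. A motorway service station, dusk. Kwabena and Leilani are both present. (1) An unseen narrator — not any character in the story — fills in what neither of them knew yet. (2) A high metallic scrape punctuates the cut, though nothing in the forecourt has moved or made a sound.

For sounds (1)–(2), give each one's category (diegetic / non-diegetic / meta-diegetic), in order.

non-diegetic, non-diegetic

Sound (1): external voice-over — not a character, not heard by anyone in the scene, so non-diegetic.
Sound (2): it's a sound-design accent with no in-world source; no one in the scene can hear it, so non-diegetic.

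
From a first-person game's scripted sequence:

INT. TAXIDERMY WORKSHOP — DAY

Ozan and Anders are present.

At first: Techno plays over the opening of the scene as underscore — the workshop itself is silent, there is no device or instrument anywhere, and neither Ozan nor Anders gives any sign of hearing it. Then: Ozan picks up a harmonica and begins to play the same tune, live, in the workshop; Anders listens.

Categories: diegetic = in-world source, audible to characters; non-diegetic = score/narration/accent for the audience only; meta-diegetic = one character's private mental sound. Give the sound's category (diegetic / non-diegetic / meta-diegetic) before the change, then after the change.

Before the change: no in-world source exists and no character can hear it — underscore → non-diegetic.
After the change: a harmonica is now a real source in the story world and the characters hear it → diegetic.

non-diegetic, diegetic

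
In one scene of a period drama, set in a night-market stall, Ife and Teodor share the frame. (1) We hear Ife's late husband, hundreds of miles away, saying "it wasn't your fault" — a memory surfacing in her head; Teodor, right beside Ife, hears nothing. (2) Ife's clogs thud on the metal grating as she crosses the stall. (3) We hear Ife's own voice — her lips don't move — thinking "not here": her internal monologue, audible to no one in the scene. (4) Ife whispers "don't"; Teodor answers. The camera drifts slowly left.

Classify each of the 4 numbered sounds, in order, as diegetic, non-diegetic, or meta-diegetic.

Sound (1): a remembered line, private to Ife — not present in the room, not audible to Teodor, so meta-diegetic.
(2) Ife's footsteps are produced in the story world → diegetic.
(3) is meta-diegetic: it's Ife's unspoken thought, heard only by the audience via her subjectivity.
(4) is diegetic: spoken by a character present in the story world.

meta-diegetic, diegetic, meta-diegetic, diegetic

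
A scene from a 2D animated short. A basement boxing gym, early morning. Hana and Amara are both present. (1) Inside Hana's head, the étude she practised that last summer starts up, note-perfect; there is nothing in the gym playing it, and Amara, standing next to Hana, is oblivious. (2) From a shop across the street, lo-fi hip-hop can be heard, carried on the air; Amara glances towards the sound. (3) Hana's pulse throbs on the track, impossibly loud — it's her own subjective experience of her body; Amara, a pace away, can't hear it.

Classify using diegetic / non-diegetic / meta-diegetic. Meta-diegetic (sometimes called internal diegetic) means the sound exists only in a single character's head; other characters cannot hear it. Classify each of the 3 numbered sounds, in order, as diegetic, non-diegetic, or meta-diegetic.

Sound (1): it lives in Hana's subjectivity, not in the gym, so meta-diegetic.
Sound (2): it's coming from a shop across the street — a location within the story world — and Amara reacts, so diegetic.
(3) is meta-diegetic: point-of-audition from inside Hana's body; not a sound in the room.

meta-diegetic, diegetic, meta-diegetic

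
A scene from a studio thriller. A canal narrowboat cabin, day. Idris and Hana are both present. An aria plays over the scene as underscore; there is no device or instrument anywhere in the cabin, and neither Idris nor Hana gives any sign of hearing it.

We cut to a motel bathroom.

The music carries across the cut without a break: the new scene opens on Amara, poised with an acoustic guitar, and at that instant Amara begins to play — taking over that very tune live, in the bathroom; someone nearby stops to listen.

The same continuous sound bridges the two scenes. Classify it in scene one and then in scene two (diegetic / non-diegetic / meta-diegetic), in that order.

non-diegetic, diegetic

Scene one: there's no in-world source anywhere and no character hears it — underscore for the audience only → non-diegetic.
Scene two: from the moment Amara starts playing, the tune is being performed on an acoustic guitar inside the story world and another character hears it → diegetic.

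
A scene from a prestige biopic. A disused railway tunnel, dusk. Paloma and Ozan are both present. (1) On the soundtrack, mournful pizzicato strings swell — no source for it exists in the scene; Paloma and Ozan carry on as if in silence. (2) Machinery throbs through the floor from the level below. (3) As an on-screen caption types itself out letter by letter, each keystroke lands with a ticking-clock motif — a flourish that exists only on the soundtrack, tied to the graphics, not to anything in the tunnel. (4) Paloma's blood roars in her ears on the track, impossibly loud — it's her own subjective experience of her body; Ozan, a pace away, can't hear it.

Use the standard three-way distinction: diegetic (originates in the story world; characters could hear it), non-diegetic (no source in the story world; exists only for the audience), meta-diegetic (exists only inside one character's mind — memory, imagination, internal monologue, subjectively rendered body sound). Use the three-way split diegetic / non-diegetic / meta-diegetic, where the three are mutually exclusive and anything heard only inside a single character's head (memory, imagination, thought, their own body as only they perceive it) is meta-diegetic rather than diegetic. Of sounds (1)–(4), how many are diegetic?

1

Sound (1): score with no on-screen or off-screen source; it exists for the audience alone, so non-diegetic.
Sound (2): it's the actual ambient sound of the location, so diegetic.
(3) is non-diegetic: it accompanies on-screen graphics, not anything inside the story world.
(4) it's Paloma's internal bodily sensation rendered as sound; only Paloma 'hears' it → meta-diegetic.
So 1 of the 4 is diegetic: (2).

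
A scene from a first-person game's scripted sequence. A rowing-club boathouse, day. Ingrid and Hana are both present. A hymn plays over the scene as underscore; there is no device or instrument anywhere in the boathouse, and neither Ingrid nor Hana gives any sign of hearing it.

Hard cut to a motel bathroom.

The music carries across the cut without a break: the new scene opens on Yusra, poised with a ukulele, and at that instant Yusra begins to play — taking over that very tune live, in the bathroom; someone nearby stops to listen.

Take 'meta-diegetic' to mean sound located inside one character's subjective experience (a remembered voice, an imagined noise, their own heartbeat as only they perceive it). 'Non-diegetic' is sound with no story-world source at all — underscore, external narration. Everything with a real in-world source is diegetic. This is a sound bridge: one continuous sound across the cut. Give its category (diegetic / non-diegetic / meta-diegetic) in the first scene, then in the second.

Scene one: there's no in-world source anywhere and no character hears it — underscore for the audience only → non-diegetic.
Scene two: from the moment Yusra starts playing, the tune is being performed on a ukulele inside the story world and another character hears it → diegetic.

non-diegetic, diegetic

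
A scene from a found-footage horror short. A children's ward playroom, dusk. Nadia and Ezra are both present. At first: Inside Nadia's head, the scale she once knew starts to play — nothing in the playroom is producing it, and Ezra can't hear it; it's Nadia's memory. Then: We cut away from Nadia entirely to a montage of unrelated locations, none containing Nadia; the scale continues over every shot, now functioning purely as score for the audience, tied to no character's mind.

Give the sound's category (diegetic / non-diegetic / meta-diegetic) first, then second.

First: the music lives inside Nadia's mind alone; Ezra can't hear it → meta-diegetic.
Second: once it plays over shots Nadia isn't in, detached from any character's subjectivity, it's conventional underscore → non-diegetic.

meta-diegetic, non-diegetic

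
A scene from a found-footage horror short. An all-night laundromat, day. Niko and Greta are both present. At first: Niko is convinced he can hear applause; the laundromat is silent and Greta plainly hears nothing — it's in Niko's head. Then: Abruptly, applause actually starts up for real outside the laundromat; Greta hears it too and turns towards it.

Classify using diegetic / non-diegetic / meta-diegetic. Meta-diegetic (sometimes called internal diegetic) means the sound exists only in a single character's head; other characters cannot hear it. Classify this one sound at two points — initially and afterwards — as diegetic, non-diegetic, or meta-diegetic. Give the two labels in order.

meta-diegetic, diegetic

Initially: only Niko 'hears' it — imagined, in his mind → meta-diegetic.
Afterwards: now there's a real external source and Greta hears it too — in the story world → diegetic.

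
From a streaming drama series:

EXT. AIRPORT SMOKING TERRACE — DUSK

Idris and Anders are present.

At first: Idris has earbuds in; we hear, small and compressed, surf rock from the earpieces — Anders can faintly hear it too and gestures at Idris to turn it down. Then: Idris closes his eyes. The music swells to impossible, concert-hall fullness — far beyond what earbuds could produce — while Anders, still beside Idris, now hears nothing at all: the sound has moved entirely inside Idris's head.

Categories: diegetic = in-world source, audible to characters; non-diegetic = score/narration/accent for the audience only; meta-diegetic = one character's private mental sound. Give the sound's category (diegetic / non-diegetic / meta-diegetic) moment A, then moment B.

diegetic, meta-diegetic

Moment A: the earbuds are a physical source both characters can hear → diegetic.
Moment B: the music now exists only as Idris's subjective experience; Anders can no longer hear it → meta-diegetic.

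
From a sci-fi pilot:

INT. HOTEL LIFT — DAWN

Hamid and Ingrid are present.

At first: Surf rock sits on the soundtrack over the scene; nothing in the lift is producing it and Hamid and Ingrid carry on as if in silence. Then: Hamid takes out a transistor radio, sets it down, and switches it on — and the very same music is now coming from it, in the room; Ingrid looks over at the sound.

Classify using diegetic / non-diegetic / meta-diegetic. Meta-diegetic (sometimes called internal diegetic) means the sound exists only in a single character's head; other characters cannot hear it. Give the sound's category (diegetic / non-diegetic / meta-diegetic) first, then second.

non-diegetic, diegetic

First: no in-world source exists and no character can hear it — underscore → non-diegetic.
Second: a transistor radio is now a real source in the story world and the characters hear it → diegetic.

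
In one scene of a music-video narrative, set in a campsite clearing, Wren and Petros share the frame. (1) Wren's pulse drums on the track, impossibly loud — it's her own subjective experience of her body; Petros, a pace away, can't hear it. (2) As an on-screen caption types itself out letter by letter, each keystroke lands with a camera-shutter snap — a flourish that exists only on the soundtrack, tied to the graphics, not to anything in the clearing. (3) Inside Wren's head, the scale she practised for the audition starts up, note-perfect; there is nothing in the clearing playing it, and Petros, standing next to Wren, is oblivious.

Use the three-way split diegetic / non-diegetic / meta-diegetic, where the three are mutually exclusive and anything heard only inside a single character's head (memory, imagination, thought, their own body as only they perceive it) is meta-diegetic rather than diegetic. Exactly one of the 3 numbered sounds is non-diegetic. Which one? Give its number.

2

(1) a subjective body sound — Wren's private perception, inaudible to Petros → meta-diegetic.
(2) sound married to a title/caption — outside the diegesis by definition → non-diegetic.
(3) is meta-diegetic: it lives in Wren's subjectivity, not in the clearing.
Only (2) is non-diegetic.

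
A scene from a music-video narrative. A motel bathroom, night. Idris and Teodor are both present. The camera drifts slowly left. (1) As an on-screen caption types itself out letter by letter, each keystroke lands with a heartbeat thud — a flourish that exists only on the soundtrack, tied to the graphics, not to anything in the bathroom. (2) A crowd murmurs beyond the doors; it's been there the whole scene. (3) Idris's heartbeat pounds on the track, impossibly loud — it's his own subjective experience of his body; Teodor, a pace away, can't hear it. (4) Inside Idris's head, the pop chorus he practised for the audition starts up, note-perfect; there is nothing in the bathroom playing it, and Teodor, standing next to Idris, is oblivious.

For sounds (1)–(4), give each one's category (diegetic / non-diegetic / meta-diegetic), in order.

(1) is non-diegetic: sound married to a title/caption — outside the diegesis by definition.
(2) a crowd is part of the location's real environment → diegetic.
(3) is meta-diegetic: point-of-audition from inside Idris's body; not a sound in the room.
Sound (4): it lives in Idris's subjectivity, not in the bathroom, so meta-diegetic.

non-diegetic, diegetic, meta-diegetic, meta-diegetic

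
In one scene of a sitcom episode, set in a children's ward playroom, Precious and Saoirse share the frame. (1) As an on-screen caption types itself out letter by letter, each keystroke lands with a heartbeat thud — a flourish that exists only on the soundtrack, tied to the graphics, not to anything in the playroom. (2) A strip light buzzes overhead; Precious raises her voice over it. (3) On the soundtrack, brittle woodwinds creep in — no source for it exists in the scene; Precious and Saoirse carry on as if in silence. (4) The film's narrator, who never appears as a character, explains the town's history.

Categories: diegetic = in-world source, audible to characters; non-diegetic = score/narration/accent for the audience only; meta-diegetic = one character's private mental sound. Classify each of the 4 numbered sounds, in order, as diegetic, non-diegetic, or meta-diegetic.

Sound (1): sound married to a title/caption — outside the diegesis by definition, so non-diegetic.
(2) is diegetic: ambient/room sound belonging to the story's physical space.
(3) is non-diegetic: nothing in the playroom produces it and the characters don't hear it — pure soundtrack.
(4) commentary laid over the scene from outside the fiction → non-diegetic.

non-diegetic, diegetic, non-diegetic, non-diegetic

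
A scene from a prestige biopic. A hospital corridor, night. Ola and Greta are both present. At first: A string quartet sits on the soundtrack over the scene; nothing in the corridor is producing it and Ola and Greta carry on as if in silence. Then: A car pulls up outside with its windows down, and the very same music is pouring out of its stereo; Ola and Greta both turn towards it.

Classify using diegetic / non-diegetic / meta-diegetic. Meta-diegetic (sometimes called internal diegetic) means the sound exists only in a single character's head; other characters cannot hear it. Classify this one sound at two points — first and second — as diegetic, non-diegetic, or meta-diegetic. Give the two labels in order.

First: no in-world source exists and no character can hear it — underscore → non-diegetic.
Second: the car stereo is now a real source in the story world and the characters hear it → diegetic.

non-diegetic, diegetic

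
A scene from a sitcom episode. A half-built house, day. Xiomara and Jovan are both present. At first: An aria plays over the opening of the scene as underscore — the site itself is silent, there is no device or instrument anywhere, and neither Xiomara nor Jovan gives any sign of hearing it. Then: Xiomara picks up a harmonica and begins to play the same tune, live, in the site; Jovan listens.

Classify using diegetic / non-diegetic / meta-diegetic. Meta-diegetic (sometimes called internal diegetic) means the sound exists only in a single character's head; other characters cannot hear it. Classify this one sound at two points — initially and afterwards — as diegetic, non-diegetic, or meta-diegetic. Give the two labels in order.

non-diegetic, diegetic

Initially: no in-world source exists and no character can hear it — underscore → non-diegetic.
Afterwards: a harmonica is now a real source in the story world and the characters hear it → diegetic.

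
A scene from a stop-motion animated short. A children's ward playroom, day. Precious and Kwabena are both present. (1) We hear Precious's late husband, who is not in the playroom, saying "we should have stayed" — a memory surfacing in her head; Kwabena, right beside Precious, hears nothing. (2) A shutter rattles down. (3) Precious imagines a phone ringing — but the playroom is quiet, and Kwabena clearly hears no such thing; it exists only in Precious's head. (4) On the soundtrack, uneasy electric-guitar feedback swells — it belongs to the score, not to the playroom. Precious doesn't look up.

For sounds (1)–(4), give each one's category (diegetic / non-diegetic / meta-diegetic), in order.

meta-diegetic, diegetic, meta-diegetic, non-diegetic

(1) is meta-diegetic: a remembered line, private to Precious — not present in the room, not audible to Kwabena.
Sound (2): a shutter is a real object/event in the scene's world, so diegetic.
Sound (3): the sound is imagined by Precious; nothing in the story world is producing it and Kwabena can't hear it, so meta-diegetic.
(4) nothing in the playroom produces it and the characters don't hear it — pure soundtrack → non-diegetic.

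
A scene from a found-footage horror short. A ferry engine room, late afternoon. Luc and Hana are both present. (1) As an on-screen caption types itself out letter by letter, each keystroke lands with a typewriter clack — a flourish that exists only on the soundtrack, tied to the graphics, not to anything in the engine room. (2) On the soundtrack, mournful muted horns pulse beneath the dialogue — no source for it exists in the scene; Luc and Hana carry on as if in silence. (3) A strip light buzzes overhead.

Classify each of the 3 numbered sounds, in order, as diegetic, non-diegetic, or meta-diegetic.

Sound (1): sound married to a title/caption — outside the diegesis by definition, so non-diegetic.
Sound (2): score with no on-screen or off-screen source; it exists for the audience alone, so non-diegetic.
Sound (3): a strip light is part of the location's real environment, so diegetic.

non-diegetic, non-diegetic, diegetic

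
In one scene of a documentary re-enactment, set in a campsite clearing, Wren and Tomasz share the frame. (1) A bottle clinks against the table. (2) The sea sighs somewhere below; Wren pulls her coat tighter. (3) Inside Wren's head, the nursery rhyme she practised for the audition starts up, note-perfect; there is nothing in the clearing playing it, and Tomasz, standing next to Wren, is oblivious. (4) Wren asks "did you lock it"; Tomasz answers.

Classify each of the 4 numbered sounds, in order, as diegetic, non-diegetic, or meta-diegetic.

diegetic, diegetic, meta-diegetic, diegetic

(1) is diegetic: an in-world source (a bottle); characters could hear it.
Sound (2): it's the actual ambient sound of the location, so diegetic.
Sound (3): remembered music, private to Wren — Tomasz is oblivious because it isn't in the room, so meta-diegetic.
(4) is diegetic: spoken by a character present in the story world.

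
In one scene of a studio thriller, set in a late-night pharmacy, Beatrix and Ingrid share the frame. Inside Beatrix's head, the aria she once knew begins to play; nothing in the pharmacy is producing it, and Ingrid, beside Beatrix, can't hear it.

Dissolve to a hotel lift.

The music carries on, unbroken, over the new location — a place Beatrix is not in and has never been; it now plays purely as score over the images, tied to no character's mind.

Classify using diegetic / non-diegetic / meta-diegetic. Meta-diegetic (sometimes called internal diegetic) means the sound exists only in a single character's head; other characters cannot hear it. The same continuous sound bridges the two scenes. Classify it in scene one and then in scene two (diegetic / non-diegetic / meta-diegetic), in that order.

Scene one: the music exists only inside Beatrix's mind; Ingrid can't hear it → meta-diegetic.
Scene two: it's detached from Beatrix entirely and plays over unrelated images with no in-world source — conventional underscore → non-diegetic.

meta-diegetic, non-diegetic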